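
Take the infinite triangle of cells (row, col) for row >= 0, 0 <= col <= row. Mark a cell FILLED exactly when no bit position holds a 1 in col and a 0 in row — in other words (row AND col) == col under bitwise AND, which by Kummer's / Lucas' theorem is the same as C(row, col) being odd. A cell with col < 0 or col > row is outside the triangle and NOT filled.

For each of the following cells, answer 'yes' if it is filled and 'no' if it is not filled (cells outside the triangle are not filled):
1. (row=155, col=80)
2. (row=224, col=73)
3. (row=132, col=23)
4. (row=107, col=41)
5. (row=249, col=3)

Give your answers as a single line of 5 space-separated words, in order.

(155,80): row=0b10011011, col=0b1010000, row AND col = 0b10000 = 16; 16 != 80 -> empty
(224,73): row=0b11100000, col=0b1001001, row AND col = 0b1000000 = 64; 64 != 73 -> empty
(132,23): row=0b10000100, col=0b10111, row AND col = 0b100 = 4; 4 != 23 -> empty
(107,41): row=0b1101011, col=0b101001, row AND col = 0b101001 = 41; 41 == 41 -> filled
(249,3): row=0b11111001, col=0b11, row AND col = 0b1 = 1; 1 != 3 -> empty

Answer: no no no yes no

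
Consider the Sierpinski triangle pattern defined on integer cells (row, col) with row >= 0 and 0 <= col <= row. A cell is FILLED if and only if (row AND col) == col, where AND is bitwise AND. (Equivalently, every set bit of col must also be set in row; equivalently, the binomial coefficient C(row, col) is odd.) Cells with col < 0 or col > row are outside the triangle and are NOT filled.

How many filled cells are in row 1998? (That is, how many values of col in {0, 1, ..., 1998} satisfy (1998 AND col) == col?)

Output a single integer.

1998 in binary = 11111001110
popcount(1998) = number of 1-bits in 11111001110 = 8
A col c satisfies (1998 AND c) == c iff every set bit of c is also set in 1998; each of the 8 set bits of 1998 can independently be on or off in c.
count = 2^8 = 256

Answer: 256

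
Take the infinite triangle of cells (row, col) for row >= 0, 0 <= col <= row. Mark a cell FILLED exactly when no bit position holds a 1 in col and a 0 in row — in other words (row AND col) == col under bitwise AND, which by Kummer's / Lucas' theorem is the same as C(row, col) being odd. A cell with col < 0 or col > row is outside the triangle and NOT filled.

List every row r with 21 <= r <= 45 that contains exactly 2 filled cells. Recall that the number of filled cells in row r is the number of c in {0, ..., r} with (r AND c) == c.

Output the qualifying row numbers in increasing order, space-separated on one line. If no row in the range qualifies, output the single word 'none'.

Row r has 2^popcount(r) filled cells, so we need popcount(r) = log2(2) = 1.
Scan r = 21..45 and keep those with exactly 1 one-bits:
r=21=10101 popcount=3 -> skip
r=22=10110 popcount=3 -> skip
r=23=10111 popcount=4 -> skip
r=24=11000 popcount=2 -> skip
r=25=11001 popcount=3 -> skip
r=26=11010 popcount=3 -> skip
r=27=11011 popcount=4 -> skip
r=28=11100 popcount=3 -> skip
r=29=11101 popcount=4 -> skip
r=30=11110 popcount=4 -> skip
r=31=11111 popcount=5 -> skip
r=32=100000 popcount=1 -> KEEP
r=33=100001 popcount=2 -> skip
r=34=100010 popcount=2 -> skip
r=35=100011 popcount=3 -> skip
r=36=100100 popcount=2 -> skip
r=37=100101 popcount=3 -> skip
r=38=100110 popcount=3 -> skip
r=39=100111 popcount=4 -> skip
r=40=101000 popcount=2 -> skip
r=41=101001 popcount=3 -> skip
r=42=101010 popcount=3 -> skip
r=43=101011 popcount=4 -> skip
r=44=101100 popcount=3 -> skip
r=45=101101 popcount=4 -> skip
Kept rows: 32

Answer: 32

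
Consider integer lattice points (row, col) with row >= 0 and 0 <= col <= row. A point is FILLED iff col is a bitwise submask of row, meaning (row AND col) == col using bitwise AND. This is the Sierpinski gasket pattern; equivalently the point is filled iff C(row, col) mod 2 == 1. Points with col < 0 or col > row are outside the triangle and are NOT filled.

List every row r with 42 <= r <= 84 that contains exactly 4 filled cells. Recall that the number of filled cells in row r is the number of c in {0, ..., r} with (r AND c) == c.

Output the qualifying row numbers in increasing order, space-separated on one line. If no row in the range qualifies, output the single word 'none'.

Row r has 2^popcount(r) filled cells, so we need popcount(r) = log2(4) = 2.
Scan r = 42..84 and keep those with exactly 2 one-bits:
r=42=101010 popcount=3 -> skip
r=43=101011 popcount=4 -> skip
r=44=101100 popcount=3 -> skip
r=45=101101 popcount=4 -> skip
r=46=101110 popcount=4 -> skip
r=47=101111 popcount=5 -> skip
r=48=110000 popcount=2 -> KEEP
r=49=110001 popcount=3 -> skip
r=50=110010 popcount=3 -> skip
r=51=110011 popcount=4 -> skip
r=52=110100 popcount=3 -> skip
r=53=110101 popcount=4 -> skip
r=54=110110 popcount=4 -> skip
r=55=110111 popcount=5 -> skip
r=56=111000 popcount=3 -> skip
r=57=111001 popcount=4 -> skip
r=58=111010 popcount=4 -> skip
r=59=111011 popcount=5 -> skip
r=60=111100 popcount=4 -> skip
r=61=111101 popcount=5 -> skip
r=62=111110 popcount=5 -> skip
r=63=111111 popcount=6 -> skip
r=64=1000000 popcount=1 -> skip
r=65=1000001 popcount=2 -> KEEP
r=66=1000010 popcount=2 -> KEEP
r=67=1000011 popcount=3 -> skip
r=68=1000100 popcount=2 -> KEEP
r=69=1000101 popcount=3 -> skip
r=70=1000110 popcount=3 -> skip
r=71=1000111 popcount=4 -> skip
r=72=1001000 popcount=2 -> KEEP
r=73=1001001 popcount=3 -> skip
r=74=1001010 popcount=3 -> skip
r=75=1001011 popcount=4 -> skip
r=76=1001100 popcount=3 -> skip
r=77=1001101 popcount=4 -> skip
r=78=1001110 popcount=4 -> skip
r=79=1001111 popcount=5 -> skip
r=80=1010000 popcount=2 -> KEEP
r=81=1010001 popcount=3 -> skip
r=82=1010010 popcount=3 -> skip
r=83=1010011 popcount=4 -> skip
r=84=1010100 popcount=3 -> skip
Kept rows: 48 65 66 68 72 80

Answer: 48 65 66 68 72 80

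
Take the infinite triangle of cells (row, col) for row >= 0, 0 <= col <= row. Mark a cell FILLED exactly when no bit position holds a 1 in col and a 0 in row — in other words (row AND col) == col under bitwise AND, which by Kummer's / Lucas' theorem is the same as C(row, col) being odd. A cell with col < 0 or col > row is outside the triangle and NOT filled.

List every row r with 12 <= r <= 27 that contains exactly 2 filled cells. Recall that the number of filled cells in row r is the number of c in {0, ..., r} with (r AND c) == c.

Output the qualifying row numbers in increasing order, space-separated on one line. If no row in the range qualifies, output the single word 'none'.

Row r has 2^popcount(r) filled cells, so we need popcount(r) = log2(2) = 1.
Scan r = 12..27 and keep those with exactly 1 one-bits:
r=12=1100 popcount=2 -> skip
r=13=1101 popcount=3 -> skip
r=14=1110 popcount=3 -> skip
r=15=1111 popcount=4 -> skip
r=16=10000 popcount=1 -> KEEP
r=17=10001 popcount=2 -> skip
r=18=10010 popcount=2 -> skip
r=19=10011 popcount=3 -> skip
r=20=10100 popcount=2 -> skip
r=21=10101 popcount=3 -> skip
r=22=10110 popcount=3 -> skip
r=23=10111 popcount=4 -> skip
r=24=11000 popcount=2 -> skip
r=25=11001 popcount=3 -> skip
r=26=11010 popcount=3 -> skip
r=27=11011 popcount=4 -> skip
Kept rows: 16

Answer: 16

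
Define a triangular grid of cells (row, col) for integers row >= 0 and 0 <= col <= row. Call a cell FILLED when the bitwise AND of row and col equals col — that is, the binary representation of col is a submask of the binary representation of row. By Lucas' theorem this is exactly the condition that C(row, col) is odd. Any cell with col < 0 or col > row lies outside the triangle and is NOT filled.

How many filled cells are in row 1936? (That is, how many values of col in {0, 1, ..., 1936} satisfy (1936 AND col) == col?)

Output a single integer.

1936 in binary = 11110010000
popcount(1936) = number of 1-bits in 11110010000 = 5
A col c satisfies (1936 AND c) == c iff every set bit of c is also set in 1936; each of the 5 set bits of 1936 can independently be on or off in c.
count = 2^5 = 32

Answer: 32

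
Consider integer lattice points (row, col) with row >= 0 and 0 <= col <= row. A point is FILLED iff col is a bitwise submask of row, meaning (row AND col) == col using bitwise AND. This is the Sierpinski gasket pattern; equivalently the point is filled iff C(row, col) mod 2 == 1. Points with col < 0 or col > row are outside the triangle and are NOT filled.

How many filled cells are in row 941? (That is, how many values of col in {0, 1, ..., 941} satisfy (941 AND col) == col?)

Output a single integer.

941 in binary = 1110101101
popcount(941) = number of 1-bits in 1110101101 = 7
A col c satisfies (941 AND c) == c iff every set bit of c is also set in 941; each of the 7 set bits of 941 can independently be on or off in c.
count = 2^7 = 128

Answer: 128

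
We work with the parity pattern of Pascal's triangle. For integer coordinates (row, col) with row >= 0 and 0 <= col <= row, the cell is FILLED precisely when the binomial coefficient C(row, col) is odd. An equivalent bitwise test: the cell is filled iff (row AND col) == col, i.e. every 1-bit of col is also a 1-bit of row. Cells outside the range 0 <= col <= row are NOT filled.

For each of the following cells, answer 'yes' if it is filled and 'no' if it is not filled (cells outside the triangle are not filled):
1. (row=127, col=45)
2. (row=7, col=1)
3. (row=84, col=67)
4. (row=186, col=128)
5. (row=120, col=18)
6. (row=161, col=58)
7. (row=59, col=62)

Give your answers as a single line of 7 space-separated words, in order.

(127,45): row=0b1111111, col=0b101101, row AND col = 0b101101 = 45; 45 == 45 -> filled
(7,1): row=0b111, col=0b1, row AND col = 0b1 = 1; 1 == 1 -> filled
(84,67): row=0b1010100, col=0b1000011, row AND col = 0b1000000 = 64; 64 != 67 -> empty
(186,128): row=0b10111010, col=0b10000000, row AND col = 0b10000000 = 128; 128 == 128 -> filled
(120,18): row=0b1111000, col=0b10010, row AND col = 0b10000 = 16; 16 != 18 -> empty
(161,58): row=0b10100001, col=0b111010, row AND col = 0b100000 = 32; 32 != 58 -> empty
(59,62): col outside [0, 59] -> not filled

Answer: yes yes no yes no no no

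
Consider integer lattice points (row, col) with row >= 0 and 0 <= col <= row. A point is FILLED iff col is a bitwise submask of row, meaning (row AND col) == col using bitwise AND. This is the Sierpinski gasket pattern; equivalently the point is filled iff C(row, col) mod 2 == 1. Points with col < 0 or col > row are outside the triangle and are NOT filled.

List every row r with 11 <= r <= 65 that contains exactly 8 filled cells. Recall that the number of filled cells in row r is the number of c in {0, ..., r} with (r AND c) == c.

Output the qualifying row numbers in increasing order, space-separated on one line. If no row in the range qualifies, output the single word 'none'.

Row r has 2^popcount(r) filled cells, so we need popcount(r) = log2(8) = 3.
Scan r = 11..65 and keep those with exactly 3 one-bits:
r=11=1011 popcount=3 -> KEEP
r=12=1100 popcount=2 -> skip
r=13=1101 popcount=3 -> KEEP
r=14=1110 popcount=3 -> KEEP
r=15=1111 popcount=4 -> skip
r=16=10000 popcount=1 -> skip
r=17=10001 popcount=2 -> skip
r=18=10010 popcount=2 -> skip
r=19=10011 popcount=3 -> KEEP
r=20=10100 popcount=2 -> skip
r=21=10101 popcount=3 -> KEEP
r=22=10110 popcount=3 -> KEEP
r=23=10111 popcount=4 -> skip
r=24=11000 popcount=2 -> skip
r=25=11001 popcount=3 -> KEEP
r=26=11010 popcount=3 -> KEEP
r=27=11011 popcount=4 -> skip
r=28=11100 popcount=3 -> KEEP
r=29=11101 popcount=4 -> skip
r=30=11110 popcount=4 -> skip
r=31=11111 popcount=5 -> skip
r=32=100000 popcount=1 -> skip
r=33=100001 popcount=2 -> skip
r=34=100010 popcount=2 -> skip
r=35=100011 popcount=3 -> KEEP
r=36=100100 popcount=2 -> skip
r=37=100101 popcount=3 -> KEEP
r=38=100110 popcount=3 -> KEEP
r=39=100111 popcount=4 -> skip
r=40=101000 popcount=2 -> skip
r=41=101001 popcount=3 -> KEEP
r=42=101010 popcount=3 -> KEEP
r=43=101011 popcount=4 -> skip
r=44=101100 popcount=3 -> KEEP
r=45=101101 popcount=4 -> skip
r=46=101110 popcount=4 -> skip
r=47=101111 popcount=5 -> skip
r=48=110000 popcount=2 -> skip
r=49=110001 popcount=3 -> KEEP
r=50=110010 popcount=3 -> KEEP
r=51=110011 popcount=4 -> skip
r=52=110100 popcount=3 -> KEEP
r=53=110101 popcount=4 -> skip
r=54=110110 popcount=4 -> skip
r=55=110111 popcount=5 -> skip
r=56=111000 popcount=3 -> KEEP
r=57=111001 popcount=4 -> skip
r=58=111010 popcount=4 -> skip
r=59=111011 popcount=5 -> skip
r=60=111100 popcount=4 -> skip
r=61=111101 popcount=5 -> skip
r=62=111110 popcount=5 -> skip
r=63=111111 popcount=6 -> skip
r=64=1000000 popcount=1 -> skip
r=65=1000001 popcount=2 -> skip
Kept rows: 11 13 14 19 21 22 25 26 28 35 37 38 41 42 44 49 50 52 56

Answer: 11 13 14 19 21 22 25 26 28 35 37 38 41 42 44 49 50 52 56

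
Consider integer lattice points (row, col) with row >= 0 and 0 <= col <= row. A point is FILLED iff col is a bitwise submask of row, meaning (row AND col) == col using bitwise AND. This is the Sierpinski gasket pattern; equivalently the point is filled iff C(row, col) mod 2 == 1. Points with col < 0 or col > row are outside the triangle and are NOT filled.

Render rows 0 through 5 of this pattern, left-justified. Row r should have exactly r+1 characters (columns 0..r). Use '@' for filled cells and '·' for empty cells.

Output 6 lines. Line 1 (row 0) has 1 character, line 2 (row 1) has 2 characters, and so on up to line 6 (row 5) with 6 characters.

r0=0: @
r1=1: @@
r2=10: @·@
r3=11: @@@@
r4=100: @···@
r5=101: @@··@@

Answer: @
@@
@·@
@@@@
@···@
@@··@@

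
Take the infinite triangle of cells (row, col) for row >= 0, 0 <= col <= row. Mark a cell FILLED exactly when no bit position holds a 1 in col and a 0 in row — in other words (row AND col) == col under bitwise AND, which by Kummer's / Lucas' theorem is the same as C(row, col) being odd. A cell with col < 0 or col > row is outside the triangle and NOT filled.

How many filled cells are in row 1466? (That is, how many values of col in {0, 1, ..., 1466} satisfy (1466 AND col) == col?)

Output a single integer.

1466 in binary = 10110111010
popcount(1466) = number of 1-bits in 10110111010 = 7
A col c satisfies (1466 AND c) == c iff every set bit of c is also set in 1466; each of the 7 set bits of 1466 can independently be on or off in c.
count = 2^7 = 128

Answer: 128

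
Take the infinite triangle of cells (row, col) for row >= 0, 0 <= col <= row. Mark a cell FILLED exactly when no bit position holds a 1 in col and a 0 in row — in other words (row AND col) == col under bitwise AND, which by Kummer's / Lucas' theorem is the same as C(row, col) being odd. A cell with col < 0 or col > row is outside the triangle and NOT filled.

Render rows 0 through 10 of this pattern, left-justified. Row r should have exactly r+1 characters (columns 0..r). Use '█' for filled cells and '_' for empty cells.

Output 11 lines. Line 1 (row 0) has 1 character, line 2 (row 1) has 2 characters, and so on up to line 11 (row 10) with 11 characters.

r0=0: █
r1=1: ██
r2=10: █_█
r3=11: ████
r4=100: █___█
r5=101: ██__██
r6=110: █_█_█_█
r7=111: ████████
r8=1000: █_______█
r9=1001: ██______██
r10=1010: █_█_____█_█

Answer: █
██
█_█
████
█___█
██__██
█_█_█_█
████████
█_______█
██______██
█_█_____█_█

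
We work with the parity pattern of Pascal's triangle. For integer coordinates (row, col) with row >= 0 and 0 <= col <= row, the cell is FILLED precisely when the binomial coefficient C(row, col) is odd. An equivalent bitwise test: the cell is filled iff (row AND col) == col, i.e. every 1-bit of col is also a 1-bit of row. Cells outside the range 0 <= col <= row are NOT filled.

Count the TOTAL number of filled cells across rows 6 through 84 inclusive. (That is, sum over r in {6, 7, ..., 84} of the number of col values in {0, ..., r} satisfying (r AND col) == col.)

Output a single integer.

r6=110 pc2: +4 =4
r7=111 pc3: +8 =12
r8=1000 pc1: +2 =14
r9=1001 pc2: +4 =18
r10=1010 pc2: +4 =22
r11=1011 pc3: +8 =30
r12=1100 pc2: +4 =34
r13=1101 pc3: +8 =42
r14=1110 pc3: +8 =50
r15=1111 pc4: +16 =66
r16=10000 pc1: +2 =68
r17=10001 pc2: +4 =72
r18=10010 pc2: +4 =76
r19=10011 pc3: +8 =84
r20=10100 pc2: +4 =88
r21=10101 pc3: +8 =96
r22=10110 pc3: +8 =104
r23=10111 pc4: +16 =120
r24=11000 pc2: +4 =124
r25=11001 pc3: +8 =132
r26=11010 pc3: +8 =140
r27=11011 pc4: +16 =156
r28=11100 pc3: +8 =164
r29=11101 pc4: +16 =180
r30=11110 pc4: +16 =196
r31=11111 pc5: +32 =228
r32=100000 pc1: +2 =230
r33=100001 pc2: +4 =234
r34=100010 pc2: +4 =238
r35=100011 pc3: +8 =246
r36=100100 pc2: +4 =250
r37=100101 pc3: +8 =258
r38=100110 pc3: +8 =266
r39=100111 pc4: +16 =282
r40=101000 pc2: +4 =286
r41=101001 pc3: +8 =294
r42=101010 pc3: +8 =302
r43=101011 pc4: +16 =318
r44=101100 pc3: +8 =326
r45=101101 pc4: +16 =342
r46=101110 pc4: +16 =358
r47=101111 pc5: +32 =390
r48=110000 pc2: +4 =394
r49=110001 pc3: +8 =402
r50=110010 pc3: +8 =410
r51=110011 pc4: +16 =426
r52=110100 pc3: +8 =434
r53=110101 pc4: +16 =450
r54=110110 pc4: +16 =466
r55=110111 pc5: +32 =498
r56=111000 pc3: +8 =506
r57=111001 pc4: +16 =522
r58=111010 pc4: +16 =538
r59=111011 pc5: +32 =570
r60=111100 pc4: +16 =586
r61=111101 pc5: +32 =618
r62=111110 pc5: +32 =650
r63=111111 pc6: +64 =714
r64=1000000 pc1: +2 =716
r65=1000001 pc2: +4 =720
r66=1000010 pc2: +4 =724
r67=1000011 pc3: +8 =732
r68=1000100 pc2: +4 =736
r69=1000101 pc3: +8 =744
r70=1000110 pc3: +8 =752
r71=1000111 pc4: +16 =768
r72=1001000 pc2: +4 =772
r73=1001001 pc3: +8 =780
r74=1001010 pc3: +8 =788
r75=1001011 pc4: +16 =804
r76=1001100 pc3: +8 =812
r77=1001101 pc4: +16 =828
r78=1001110 pc4: +16 =844
r79=1001111 pc5: +32 =876
r80=1010000 pc2: +4 =880
r81=1010001 pc3: +8 =888
r82=1010010 pc3: +8 =896
r83=1010011 pc4: +16 =912
r84=1010100 pc3: +8 =920

Answer: 920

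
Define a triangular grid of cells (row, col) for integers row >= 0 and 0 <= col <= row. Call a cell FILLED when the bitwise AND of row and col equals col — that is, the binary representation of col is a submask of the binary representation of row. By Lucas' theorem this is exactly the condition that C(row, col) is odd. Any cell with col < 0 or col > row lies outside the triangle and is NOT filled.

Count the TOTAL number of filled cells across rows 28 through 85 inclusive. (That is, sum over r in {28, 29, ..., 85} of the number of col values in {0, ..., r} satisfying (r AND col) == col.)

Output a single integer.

Answer: 780

Derivation:
r28=11100 pc3: +8 =8
r29=11101 pc4: +16 =24
r30=11110 pc4: +16 =40
r31=11111 pc5: +32 =72
r32=100000 pc1: +2 =74
r33=100001 pc2: +4 =78
r34=100010 pc2: +4 =82
r35=100011 pc3: +8 =90
r36=100100 pc2: +4 =94
r37=100101 pc3: +8 =102
r38=100110 pc3: +8 =110
r39=100111 pc4: +16 =126
r40=101000 pc2: +4 =130
r41=101001 pc3: +8 =138
r42=101010 pc3: +8 =146
r43=101011 pc4: +16 =162
r44=101100 pc3: +8 =170
r45=101101 pc4: +16 =186
r46=101110 pc4: +16 =202
r47=101111 pc5: +32 =234
r48=110000 pc2: +4 =238
r49=110001 pc3: +8 =246
r50=110010 pc3: +8 =254
r51=110011 pc4: +16 =270
r52=110100 pc3: +8 =278
r53=110101 pc4: +16 =294
r54=110110 pc4: +16 =310
r55=110111 pc5: +32 =342
r56=111000 pc3: +8 =350
r57=111001 pc4: +16 =366
r58=111010 pc4: +16 =382
r59=111011 pc5: +32 =414
r60=111100 pc4: +16 =430
r61=111101 pc5: +32 =462
r62=111110 pc5: +32 =494
r63=111111 pc6: +64 =558
r64=1000000 pc1: +2 =560
r65=1000001 pc2: +4 =564
r66=1000010 pc2: +4 =568
r67=1000011 pc3: +8 =576
r68=1000100 pc2: +4 =580
r69=1000101 pc3: +8 =588
r70=1000110 pc3: +8 =596
r71=1000111 pc4: +16 =612
r72=1001000 pc2: +4 =616
r73=1001001 pc3: +8 =624
r74=1001010 pc3: +8 =632
r75=1001011 pc4: +16 =648
r76=1001100 pc3: +8 =656
r77=1001101 pc4: +16 =672
r78=1001110 pc4: +16 =688
r79=1001111 pc5: +32 =720
r80=1010000 pc2: +4 =724
r81=1010001 pc3: +8 =732
r82=1010010 pc3: +8 =740
r83=1010011 pc4: +16 =756
r84=1010100 pc3: +8 =764
r85=1010101 pc4: +16 =780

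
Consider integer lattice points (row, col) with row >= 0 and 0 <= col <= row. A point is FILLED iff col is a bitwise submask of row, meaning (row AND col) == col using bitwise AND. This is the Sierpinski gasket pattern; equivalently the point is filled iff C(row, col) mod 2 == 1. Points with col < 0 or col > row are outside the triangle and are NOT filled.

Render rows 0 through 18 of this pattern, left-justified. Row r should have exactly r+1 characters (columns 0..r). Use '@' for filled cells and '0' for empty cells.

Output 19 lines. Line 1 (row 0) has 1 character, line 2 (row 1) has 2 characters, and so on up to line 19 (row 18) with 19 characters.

r0=0: @
r1=1: @@
r2=10: @0@
r3=11: @@@@
r4=100: @000@
r5=101: @@00@@
r6=110: @0@0@0@
r7=111: @@@@@@@@
r8=1000: @0000000@
r9=1001: @@000000@@
r10=1010: @0@00000@0@
r11=1011: @@@@0000@@@@
r12=1100: @000@000@000@
r13=1101: @@00@@00@@00@@
r14=1110: @0@0@0@0@0@0@0@
r15=1111: @@@@@@@@@@@@@@@@
r16=10000: @000000000000000@
r17=10001: @@00000000000000@@
r18=10010: @0@0000000000000@0@

Answer: @
@@
@0@
@@@@
@000@
@@00@@
@0@0@0@
@@@@@@@@
@0000000@
@@000000@@
@0@00000@0@
@@@@0000@@@@
@000@000@000@
@@00@@00@@00@@
@0@0@0@0@0@0@0@
@@@@@@@@@@@@@@@@
@000000000000000@
@@00000000000000@@
@0@0000000000000@0@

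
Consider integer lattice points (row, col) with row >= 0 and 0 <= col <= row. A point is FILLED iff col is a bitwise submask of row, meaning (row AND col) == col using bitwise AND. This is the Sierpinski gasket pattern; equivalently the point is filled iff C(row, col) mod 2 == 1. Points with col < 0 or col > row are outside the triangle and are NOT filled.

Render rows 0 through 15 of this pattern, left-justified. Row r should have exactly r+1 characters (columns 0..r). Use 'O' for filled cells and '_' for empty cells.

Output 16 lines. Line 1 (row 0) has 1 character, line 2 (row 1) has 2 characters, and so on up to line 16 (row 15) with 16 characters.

r0=0: O
r1=1: OO
r2=10: O_O
r3=11: OOOO
r4=100: O___O
r5=101: OO__OO
r6=110: O_O_O_O
r7=111: OOOOOOOO
r8=1000: O_______O
r9=1001: OO______OO
r10=1010: O_O_____O_O
r11=1011: OOOO____OOOO
r12=1100: O___O___O___O
r13=1101: OO__OO__OO__OO
r14=1110: O_O_O_O_O_O_O_O
r15=1111: OOOOOOOOOOOOOOOO

Answer: O
OO
O_O
OOOO
O___O
OO__OO
O_O_O_O
OOOOOOOO
O_______O
OO______OO
O_O_____O_O
OOOO____OOOO
O___O___O___O
OO__OO__OO__OO
O_O_O_O_O_O_O_O
OOOOOOOOOOOOOOOO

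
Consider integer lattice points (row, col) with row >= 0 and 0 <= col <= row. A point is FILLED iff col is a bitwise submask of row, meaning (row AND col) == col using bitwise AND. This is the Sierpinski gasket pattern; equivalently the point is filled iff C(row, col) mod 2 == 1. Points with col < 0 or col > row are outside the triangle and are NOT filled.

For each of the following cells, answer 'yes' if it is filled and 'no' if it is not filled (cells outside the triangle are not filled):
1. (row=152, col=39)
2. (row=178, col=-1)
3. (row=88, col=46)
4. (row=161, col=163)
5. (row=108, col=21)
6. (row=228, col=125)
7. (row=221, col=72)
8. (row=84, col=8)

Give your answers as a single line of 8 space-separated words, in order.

Answer: no no no no no no yes no

Derivation:
(152,39): row=0b10011000, col=0b100111, row AND col = 0b0 = 0; 0 != 39 -> empty
(178,-1): col outside [0, 178] -> not filled
(88,46): row=0b1011000, col=0b101110, row AND col = 0b1000 = 8; 8 != 46 -> empty
(161,163): col outside [0, 161] -> not filled
(108,21): row=0b1101100, col=0b10101, row AND col = 0b100 = 4; 4 != 21 -> empty
(228,125): row=0b11100100, col=0b1111101, row AND col = 0b1100100 = 100; 100 != 125 -> empty
(221,72): row=0b11011101, col=0b1001000, row AND col = 0b1001000 = 72; 72 == 72 -> filled
(84,8): row=0b1010100, col=0b1000, row AND col = 0b0 = 0; 0 != 8 -> empty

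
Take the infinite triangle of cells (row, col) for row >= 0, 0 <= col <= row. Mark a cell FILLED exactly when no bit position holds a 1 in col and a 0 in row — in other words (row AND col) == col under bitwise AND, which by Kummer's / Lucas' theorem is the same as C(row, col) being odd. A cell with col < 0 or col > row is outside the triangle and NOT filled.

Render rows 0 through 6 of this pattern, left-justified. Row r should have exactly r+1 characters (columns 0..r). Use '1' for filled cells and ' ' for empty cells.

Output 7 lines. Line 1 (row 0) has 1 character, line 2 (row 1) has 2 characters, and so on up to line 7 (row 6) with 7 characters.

r0=0: 1
r1=1: 11
r2=10: 1 1
r3=11: 1111
r4=100: 1   1
r5=101: 11  11
r6=110: 1 1 1 1

Answer: 1
11
1 1
1111
1   1
11  11
1 1 1 1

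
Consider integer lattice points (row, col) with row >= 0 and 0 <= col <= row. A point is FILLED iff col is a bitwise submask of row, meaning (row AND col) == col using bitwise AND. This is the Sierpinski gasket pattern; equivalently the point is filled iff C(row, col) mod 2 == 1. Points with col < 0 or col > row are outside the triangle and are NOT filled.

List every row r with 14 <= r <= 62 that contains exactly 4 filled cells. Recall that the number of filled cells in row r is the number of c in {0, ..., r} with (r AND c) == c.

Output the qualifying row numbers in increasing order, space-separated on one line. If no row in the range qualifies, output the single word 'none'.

Answer: 17 18 20 24 33 34 36 40 48

Derivation:
Row r has 2^popcount(r) filled cells, so we need popcount(r) = log2(4) = 2.
Scan r = 14..62 and keep those with exactly 2 one-bits:
r=14=1110 popcount=3 -> skip
r=15=1111 popcount=4 -> skip
r=16=10000 popcount=1 -> skip
r=17=10001 popcount=2 -> KEEP
r=18=10010 popcount=2 -> KEEP
r=19=10011 popcount=3 -> skip
r=20=10100 popcount=2 -> KEEP
r=21=10101 popcount=3 -> skip
r=22=10110 popcount=3 -> skip
r=23=10111 popcount=4 -> skip
r=24=11000 popcount=2 -> KEEP
r=25=11001 popcount=3 -> skip
r=26=11010 popcount=3 -> skip
r=27=11011 popcount=4 -> skip
r=28=11100 popcount=3 -> skip
r=29=11101 popcount=4 -> skip
r=30=11110 popcount=4 -> skip
r=31=11111 popcount=5 -> skip
r=32=100000 popcount=1 -> skip
r=33=100001 popcount=2 -> KEEP
r=34=100010 popcount=2 -> KEEP
r=35=100011 popcount=3 -> skip
r=36=100100 popcount=2 -> KEEP
r=37=100101 popcount=3 -> skip
r=38=100110 popcount=3 -> skip
r=39=100111 popcount=4 -> skip
r=40=101000 popcount=2 -> KEEP
r=41=101001 popcount=3 -> skip
r=42=101010 popcount=3 -> skip
r=43=101011 popcount=4 -> skip
r=44=101100 popcount=3 -> skip
r=45=101101 popcount=4 -> skip
r=46=101110 popcount=4 -> skip
r=47=101111 popcount=5 -> skip
r=48=110000 popcount=2 -> KEEP
r=49=110001 popcount=3 -> skip
r=50=110010 popcount=3 -> skip
r=51=110011 popcount=4 -> skip
r=52=110100 popcount=3 -> skip
r=53=110101 popcount=4 -> skip
r=54=110110 popcount=4 -> skip
r=55=110111 popcount=5 -> skip
r=56=111000 popcount=3 -> skip
r=57=111001 popcount=4 -> skip
r=58=111010 popcount=4 -> skip
r=59=111011 popcount=5 -> skip
r=60=111100 popcount=4 -> skip
r=61=111101 popcount=5 -> skip
r=62=111110 popcount=5 -> skip
Kept rows: 17 18 20 24 33 34 36 40 48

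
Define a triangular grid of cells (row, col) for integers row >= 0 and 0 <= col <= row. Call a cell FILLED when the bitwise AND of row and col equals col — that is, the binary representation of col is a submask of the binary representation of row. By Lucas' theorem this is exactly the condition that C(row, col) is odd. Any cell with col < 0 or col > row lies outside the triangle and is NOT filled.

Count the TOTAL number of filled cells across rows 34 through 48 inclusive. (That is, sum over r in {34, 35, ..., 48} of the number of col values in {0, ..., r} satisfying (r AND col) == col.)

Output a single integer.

r34=100010 pc2: +4 =4
r35=100011 pc3: +8 =12
r36=100100 pc2: +4 =16
r37=100101 pc3: +8 =24
r38=100110 pc3: +8 =32
r39=100111 pc4: +16 =48
r40=101000 pc2: +4 =52
r41=101001 pc3: +8 =60
r42=101010 pc3: +8 =68
r43=101011 pc4: +16 =84
r44=101100 pc3: +8 =92
r45=101101 pc4: +16 =108
r46=101110 pc4: +16 =124
r47=101111 pc5: +32 =156
r48=110000 pc2: +4 =160

Answer: 160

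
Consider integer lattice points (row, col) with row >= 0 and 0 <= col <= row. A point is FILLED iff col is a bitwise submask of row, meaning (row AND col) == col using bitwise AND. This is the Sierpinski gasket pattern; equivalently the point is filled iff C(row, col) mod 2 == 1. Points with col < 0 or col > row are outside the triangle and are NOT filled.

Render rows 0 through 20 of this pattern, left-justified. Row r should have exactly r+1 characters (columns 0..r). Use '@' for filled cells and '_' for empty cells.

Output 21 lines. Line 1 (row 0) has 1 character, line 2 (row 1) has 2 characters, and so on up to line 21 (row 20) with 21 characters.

r0=0: @
r1=1: @@
r2=10: @_@
r3=11: @@@@
r4=100: @___@
r5=101: @@__@@
r6=110: @_@_@_@
r7=111: @@@@@@@@
r8=1000: @_______@
r9=1001: @@______@@
r10=1010: @_@_____@_@
r11=1011: @@@@____@@@@
r12=1100: @___@___@___@
r13=1101: @@__@@__@@__@@
r14=1110: @_@_@_@_@_@_@_@
r15=1111: @@@@@@@@@@@@@@@@
r16=10000: @_______________@
r17=10001: @@______________@@
r18=10010: @_@_____________@_@
r19=10011: @@@@____________@@@@
r20=10100: @___@___________@___@

Answer: @
@@
@_@
@@@@
@___@
@@__@@
@_@_@_@
@@@@@@@@
@_______@
@@______@@
@_@_____@_@
@@@@____@@@@
@___@___@___@
@@__@@__@@__@@
@_@_@_@_@_@_@_@
@@@@@@@@@@@@@@@@
@_______________@
@@______________@@
@_@_____________@_@
@@@@____________@@@@
@___@___________@___@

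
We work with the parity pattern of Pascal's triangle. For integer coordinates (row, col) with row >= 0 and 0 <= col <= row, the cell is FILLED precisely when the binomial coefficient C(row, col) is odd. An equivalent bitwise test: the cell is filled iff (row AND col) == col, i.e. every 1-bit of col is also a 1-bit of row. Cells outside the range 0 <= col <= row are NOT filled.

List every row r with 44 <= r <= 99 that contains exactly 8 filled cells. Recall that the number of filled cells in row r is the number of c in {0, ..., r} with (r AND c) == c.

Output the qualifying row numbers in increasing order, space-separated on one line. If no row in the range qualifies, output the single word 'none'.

Row r has 2^popcount(r) filled cells, so we need popcount(r) = log2(8) = 3.
Scan r = 44..99 and keep those with exactly 3 one-bits:
r=44=101100 popcount=3 -> KEEP
r=45=101101 popcount=4 -> skip
r=46=101110 popcount=4 -> skip
r=47=101111 popcount=5 -> skip
r=48=110000 popcount=2 -> skip
r=49=110001 popcount=3 -> KEEP
r=50=110010 popcount=3 -> KEEP
r=51=110011 popcount=4 -> skip
r=52=110100 popcount=3 -> KEEP
r=53=110101 popcount=4 -> skip
r=54=110110 popcount=4 -> skip
r=55=110111 popcount=5 -> skip
r=56=111000 popcount=3 -> KEEP
r=57=111001 popcount=4 -> skip
r=58=111010 popcount=4 -> skip
r=59=111011 popcount=5 -> skip
r=60=111100 popcount=4 -> skip
r=61=111101 popcount=5 -> skip
r=62=111110 popcount=5 -> skip
r=63=111111 popcount=6 -> skip
r=64=1000000 popcount=1 -> skip
r=65=1000001 popcount=2 -> skip
r=66=1000010 popcount=2 -> skip
r=67=1000011 popcount=3 -> KEEP
r=68=1000100 popcount=2 -> skip
r=69=1000101 popcount=3 -> KEEP
r=70=1000110 popcount=3 -> KEEP
r=71=1000111 popcount=4 -> skip
r=72=1001000 popcount=2 -> skip
r=73=1001001 popcount=3 -> KEEP
r=74=1001010 popcount=3 -> KEEP
r=75=1001011 popcount=4 -> skip
r=76=1001100 popcount=3 -> KEEP
r=77=1001101 popcount=4 -> skip
r=78=1001110 popcount=4 -> skip
r=79=1001111 popcount=5 -> skip
r=80=1010000 popcount=2 -> skip
r=81=1010001 popcount=3 -> KEEP
r=82=1010010 popcount=3 -> KEEP
r=83=1010011 popcount=4 -> skip
r=84=1010100 popcount=3 -> KEEP
r=85=1010101 popcount=4 -> skip
r=86=1010110 popcount=4 -> skip
r=87=1010111 popcount=5 -> skip
r=88=1011000 popcount=3 -> KEEP
r=89=1011001 popcount=4 -> skip
r=90=1011010 popcount=4 -> skip
r=91=1011011 popcount=5 -> skip
r=92=1011100 popcount=4 -> skip
r=93=1011101 popcount=5 -> skip
r=94=1011110 popcount=5 -> skip
r=95=1011111 popcount=6 -> skip
r=96=1100000 popcount=2 -> skip
r=97=1100001 popcount=3 -> KEEP
r=98=1100010 popcount=3 -> KEEP
r=99=1100011 popcount=4 -> skip
Kept rows: 44 49 50 52 56 67 69 70 73 74 76 81 82 84 88 97 98

Answer: 44 49 50 52 56 67 69 70 73 74 76 81 82 84 88 97 98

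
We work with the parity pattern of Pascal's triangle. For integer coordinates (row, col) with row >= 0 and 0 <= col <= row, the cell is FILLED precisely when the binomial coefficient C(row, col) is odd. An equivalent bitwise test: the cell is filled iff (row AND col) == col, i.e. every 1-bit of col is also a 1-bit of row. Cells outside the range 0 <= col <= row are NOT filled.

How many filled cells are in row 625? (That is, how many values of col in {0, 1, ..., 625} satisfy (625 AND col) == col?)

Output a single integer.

Answer: 32

Derivation:
625 in binary = 1001110001
popcount(625) = number of 1-bits in 1001110001 = 5
A col c satisfies (625 AND c) == c iff every set bit of c is also set in 625; each of the 5 set bits of 625 can independently be on or off in c.
count = 2^5 = 32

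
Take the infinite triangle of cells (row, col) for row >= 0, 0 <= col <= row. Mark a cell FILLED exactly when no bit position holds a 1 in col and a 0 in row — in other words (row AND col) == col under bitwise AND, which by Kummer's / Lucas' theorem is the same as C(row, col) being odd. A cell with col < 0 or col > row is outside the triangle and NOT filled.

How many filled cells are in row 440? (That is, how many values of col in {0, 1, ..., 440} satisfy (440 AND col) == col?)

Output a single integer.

Answer: 32

Derivation:
440 in binary = 110111000
popcount(440) = number of 1-bits in 110111000 = 5
A col c satisfies (440 AND c) == c iff every set bit of c is also set in 440; each of the 5 set bits of 440 can independently be on or off in c.
count = 2^5 = 32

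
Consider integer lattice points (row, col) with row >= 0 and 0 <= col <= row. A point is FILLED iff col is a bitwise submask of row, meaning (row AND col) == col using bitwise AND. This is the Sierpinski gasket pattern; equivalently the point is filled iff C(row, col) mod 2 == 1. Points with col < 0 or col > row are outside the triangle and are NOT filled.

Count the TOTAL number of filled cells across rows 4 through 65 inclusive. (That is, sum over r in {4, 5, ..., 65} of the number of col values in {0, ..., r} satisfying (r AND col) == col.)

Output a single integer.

r4=100 pc1: +2 =2
r5=101 pc2: +4 =6
r6=110 pc2: +4 =10
r7=111 pc3: +8 =18
r8=1000 pc1: +2 =20
r9=1001 pc2: +4 =24
r10=1010 pc2: +4 =28
r11=1011 pc3: +8 =36
r12=1100 pc2: +4 =40
r13=1101 pc3: +8 =48
r14=1110 pc3: +8 =56
r15=1111 pc4: +16 =72
r16=10000 pc1: +2 =74
r17=10001 pc2: +4 =78
r18=10010 pc2: +4 =82
r19=10011 pc3: +8 =90
r20=10100 pc2: +4 =94
r21=10101 pc3: +8 =102
r22=10110 pc3: +8 =110
r23=10111 pc4: +16 =126
r24=11000 pc2: +4 =130
r25=11001 pc3: +8 =138
r26=11010 pc3: +8 =146
r27=11011 pc4: +16 =162
r28=11100 pc3: +8 =170
r29=11101 pc4: +16 =186
r30=11110 pc4: +16 =202
r31=11111 pc5: +32 =234
r32=100000 pc1: +2 =236
r33=100001 pc2: +4 =240
r34=100010 pc2: +4 =244
r35=100011 pc3: +8 =252
r36=100100 pc2: +4 =256
r37=100101 pc3: +8 =264
r38=100110 pc3: +8 =272
r39=100111 pc4: +16 =288
r40=101000 pc2: +4 =292
r41=101001 pc3: +8 =300
r42=101010 pc3: +8 =308
r43=101011 pc4: +16 =324
r44=101100 pc3: +8 =332
r45=101101 pc4: +16 =348
r46=101110 pc4: +16 =364
r47=101111 pc5: +32 =396
r48=110000 pc2: +4 =400
r49=110001 pc3: +8 =408
r50=110010 pc3: +8 =416
r51=110011 pc4: +16 =432
r52=110100 pc3: +8 =440
r53=110101 pc4: +16 =456
r54=110110 pc4: +16 =472
r55=110111 pc5: +32 =504
r56=111000 pc3: +8 =512
r57=111001 pc4: +16 =528
r58=111010 pc4: +16 =544
r59=111011 pc5: +32 =576
r60=111100 pc4: +16 =592
r61=111101 pc5: +32 =624
r62=111110 pc5: +32 =656
r63=111111 pc6: +64 =720
r64=1000000 pc1: +2 =722
r65=1000001 pc2: +4 =726

Answer: 726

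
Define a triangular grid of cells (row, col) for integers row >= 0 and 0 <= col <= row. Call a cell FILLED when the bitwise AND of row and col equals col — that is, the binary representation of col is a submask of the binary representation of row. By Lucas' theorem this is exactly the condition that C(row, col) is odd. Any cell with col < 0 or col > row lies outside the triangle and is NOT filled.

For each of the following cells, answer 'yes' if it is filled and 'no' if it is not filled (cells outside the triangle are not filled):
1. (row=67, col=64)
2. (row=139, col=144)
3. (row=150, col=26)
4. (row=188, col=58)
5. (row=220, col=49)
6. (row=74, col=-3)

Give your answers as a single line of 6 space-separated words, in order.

Answer: yes no no no no no

Derivation:
(67,64): row=0b1000011, col=0b1000000, row AND col = 0b1000000 = 64; 64 == 64 -> filled
(139,144): col outside [0, 139] -> not filled
(150,26): row=0b10010110, col=0b11010, row AND col = 0b10010 = 18; 18 != 26 -> empty
(188,58): row=0b10111100, col=0b111010, row AND col = 0b111000 = 56; 56 != 58 -> empty
(220,49): row=0b11011100, col=0b110001, row AND col = 0b10000 = 16; 16 != 49 -> empty
(74,-3): col outside [0, 74] -> not filled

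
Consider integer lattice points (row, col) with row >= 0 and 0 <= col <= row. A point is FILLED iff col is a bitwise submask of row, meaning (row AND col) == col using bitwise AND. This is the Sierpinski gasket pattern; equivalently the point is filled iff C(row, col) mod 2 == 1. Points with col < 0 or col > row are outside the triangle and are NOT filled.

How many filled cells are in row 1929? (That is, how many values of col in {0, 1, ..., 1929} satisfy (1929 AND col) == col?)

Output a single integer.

Answer: 64

Derivation:
1929 in binary = 11110001001
popcount(1929) = number of 1-bits in 11110001001 = 6
A col c satisfies (1929 AND c) == c iff every set bit of c is also set in 1929; each of the 6 set bits of 1929 can independently be on or off in c.
count = 2^6 = 64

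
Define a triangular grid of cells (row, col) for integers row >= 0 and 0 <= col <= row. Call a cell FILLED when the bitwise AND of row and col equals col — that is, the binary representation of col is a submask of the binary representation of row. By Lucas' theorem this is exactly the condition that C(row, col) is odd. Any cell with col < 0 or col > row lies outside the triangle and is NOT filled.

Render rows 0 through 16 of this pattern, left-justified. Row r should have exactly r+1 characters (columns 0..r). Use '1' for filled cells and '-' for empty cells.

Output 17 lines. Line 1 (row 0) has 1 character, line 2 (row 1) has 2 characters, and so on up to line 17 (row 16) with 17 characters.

Answer: 1
11
1-1
1111
1---1
11--11
1-1-1-1
11111111
1-------1
11------11
1-1-----1-1
1111----1111
1---1---1---1
11--11--11--11
1-1-1-1-1-1-1-1
1111111111111111
1---------------1

Derivation:
r0=0: 1
r1=1: 11
r2=10: 1-1
r3=11: 1111
r4=100: 1---1
r5=101: 11--11
r6=110: 1-1-1-1
r7=111: 11111111
r8=1000: 1-------1
r9=1001: 11------11
r10=1010: 1-1-----1-1
r11=1011: 1111----1111
r12=1100: 1---1---1---1
r13=1101: 11--11--11--11
r14=1110: 1-1-1-1-1-1-1-1
r15=1111: 1111111111111111
r16=10000: 1---------------1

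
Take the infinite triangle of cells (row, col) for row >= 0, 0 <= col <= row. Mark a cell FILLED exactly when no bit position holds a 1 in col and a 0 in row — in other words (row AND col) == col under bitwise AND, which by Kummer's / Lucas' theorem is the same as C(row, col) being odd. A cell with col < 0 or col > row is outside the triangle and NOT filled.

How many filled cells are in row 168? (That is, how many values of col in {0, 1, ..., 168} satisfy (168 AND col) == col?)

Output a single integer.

168 in binary = 10101000
popcount(168) = number of 1-bits in 10101000 = 3
A col c satisfies (168 AND c) == c iff every set bit of c is also set in 168; each of the 3 set bits of 168 can independently be on or off in c.
count = 2^3 = 8

Answer: 8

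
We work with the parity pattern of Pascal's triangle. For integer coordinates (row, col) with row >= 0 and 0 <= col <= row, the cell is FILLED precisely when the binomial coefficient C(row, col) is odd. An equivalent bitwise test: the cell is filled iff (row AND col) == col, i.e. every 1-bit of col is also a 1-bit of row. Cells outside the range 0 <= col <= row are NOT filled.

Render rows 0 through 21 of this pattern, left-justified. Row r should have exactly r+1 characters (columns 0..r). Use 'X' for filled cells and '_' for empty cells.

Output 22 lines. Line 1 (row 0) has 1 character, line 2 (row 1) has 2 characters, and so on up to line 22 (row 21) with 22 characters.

Answer: X
XX
X_X
XXXX
X___X
XX__XX
X_X_X_X
XXXXXXXX
X_______X
XX______XX
X_X_____X_X
XXXX____XXXX
X___X___X___X
XX__XX__XX__XX
X_X_X_X_X_X_X_X
XXXXXXXXXXXXXXXX
X_______________X
XX______________XX
X_X_____________X_X
XXXX____________XXXX
X___X___________X___X
XX__XX__________XX__XX

Derivation:
r0=0: X
r1=1: XX
r2=10: X_X
r3=11: XXXX
r4=100: X___X
r5=101: XX__XX
r6=110: X_X_X_X
r7=111: XXXXXXXX
r8=1000: X_______X
r9=1001: XX______XX
r10=1010: X_X_____X_X
r11=1011: XXXX____XXXX
r12=1100: X___X___X___X
r13=1101: XX__XX__XX__XX
r14=1110: X_X_X_X_X_X_X_X
r15=1111: XXXXXXXXXXXXXXXX
r16=10000: X_______________X
r17=10001: XX______________XX
r18=10010: X_X_____________X_X
r19=10011: XXXX____________XXXX
r20=10100: X___X___________X___X
r21=10101: XX__XX__________XX__XX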